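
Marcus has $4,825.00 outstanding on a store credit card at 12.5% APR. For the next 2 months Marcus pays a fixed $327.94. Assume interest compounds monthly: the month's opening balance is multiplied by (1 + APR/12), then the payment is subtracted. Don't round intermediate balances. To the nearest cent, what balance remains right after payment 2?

$4,266.75

Monthly rate r = 12.5%/12 = 1.04167% = 0.0104167.
Each month: B ← B·(1+r) − $327.94.
Month 1: interest $50.26; balance after payment $4,547.32.
Month 2: interest $47.37; balance after payment $4,266.75.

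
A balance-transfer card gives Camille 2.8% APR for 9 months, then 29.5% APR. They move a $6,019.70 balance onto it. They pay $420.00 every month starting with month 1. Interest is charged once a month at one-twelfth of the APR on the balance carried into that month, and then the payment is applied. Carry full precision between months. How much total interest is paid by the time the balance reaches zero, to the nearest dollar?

Promo months 1–9 at r₀ = 2.8%/12 = 0.00233333; months 10+ at r₁ = 29.5%/12 = 0.0245833.
After month 9: iterate B ← B·(1+r₀) − $420.00 for 9 months → $2,331.83.
Then at r₁ with $420.00/mo: n₂ = −ln(1 − r₁·B/P)/ln(1+r₁) ≈ 6.04 → 7 more payments.
Total paid = 15·$420.00 + $18.00 = $6,318.00; interest = $6,318.00 − $6,019.70 = $298.30.

$298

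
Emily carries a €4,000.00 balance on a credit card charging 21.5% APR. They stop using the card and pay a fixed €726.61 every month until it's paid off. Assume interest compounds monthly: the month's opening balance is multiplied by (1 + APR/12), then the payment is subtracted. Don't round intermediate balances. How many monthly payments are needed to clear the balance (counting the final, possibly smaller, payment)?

Monthly rate r = 21.5%/12 = 1.79167% = 0.0179167.
Recurrence: B ← B·(1+r) − €726.61.
Month 1: interest €71.67; balance after payment €3,345.06.
Month 2: interest €59.93; balance after payment €2,678.38.
Month 3: interest €47.99; balance after payment €1,999.76.
Month 4: interest €35.83; balance after payment €1,308.98.
Month 5: interest €23.45; balance after payment €605.82.
Month 6: interest €10.85; balance after payment €0.00.

6 payments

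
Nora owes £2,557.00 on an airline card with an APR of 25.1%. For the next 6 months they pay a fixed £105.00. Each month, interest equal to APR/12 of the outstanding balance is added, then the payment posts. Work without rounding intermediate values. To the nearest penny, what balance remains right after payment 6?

£2,231.28

Monthly rate r = 25.1%/12 = 2.09167% = 0.0209167.
Each month: B ← B·(1+r) − £105.00.
Month 1: interest £53.48; balance after payment £2,505.48.
Month 2: interest £52.41; balance after payment £2,452.89.
Month 3: interest £51.31; balance after payment £2,399.20.
Month 4: interest £50.18; balance after payment £2,344.38.
Month 5: interest £49.04; balance after payment £2,288.42.
Month 6: interest £47.87; balance after payment £2,231.28.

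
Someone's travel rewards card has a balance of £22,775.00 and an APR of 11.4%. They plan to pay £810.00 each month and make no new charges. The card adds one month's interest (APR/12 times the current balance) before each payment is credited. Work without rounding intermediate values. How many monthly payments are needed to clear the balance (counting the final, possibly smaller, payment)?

33 payments

Monthly rate r = 11.4%/12 = 0.95% = 0.0095.
Recurrence: B ← B·(1+r) − £810.00.
Month 1: interest £216.36; balance after payment £22,181.36.
Month 2: interest £210.72; balance after payment £21,582.09.
Closed form: n = −ln(1 − rB₀/P)/ln(1+r) = −ln(0.73289)/ln(1.0095) ≈ 32.867, so the balance reaches zero during payment 33.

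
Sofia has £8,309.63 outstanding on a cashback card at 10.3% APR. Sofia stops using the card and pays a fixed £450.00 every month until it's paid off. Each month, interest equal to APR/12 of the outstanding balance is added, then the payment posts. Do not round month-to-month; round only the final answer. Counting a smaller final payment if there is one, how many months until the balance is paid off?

Monthly rate r = 10.3%/12 = 0.858333% = 0.00858333.
Recurrence: B ← B·(1+r) − £450.00.
Month 1: interest £71.32; balance after payment £7,930.95.
Month 2: interest £68.07; balance after payment £7,549.03.
Closed form: n = −ln(1 − rB₀/P)/ln(1+r) = −ln(0.8415)/ln(1.00858) ≈ 20.191, so the balance reaches zero during payment 21.

21 payments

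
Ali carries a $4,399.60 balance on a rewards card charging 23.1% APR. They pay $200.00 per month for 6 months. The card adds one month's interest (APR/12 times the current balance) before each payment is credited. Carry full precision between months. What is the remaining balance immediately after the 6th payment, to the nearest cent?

$3,673.59

Monthly rate r = 23.1%/12 = 1.925% = 0.01925.
Each month: B ← B·(1+r) − $200.00.
Month 1: interest $84.69; balance after payment $4,284.29.
Month 2: interest $82.47; balance after payment $4,166.76.
Month 3: interest $80.21; balance after payment $4,046.98.
Month 4: interest $77.90; balance after payment $3,924.88.
Month 5: interest $75.55; balance after payment $3,800.43.
Month 6: interest $73.16; balance after payment $3,673.59.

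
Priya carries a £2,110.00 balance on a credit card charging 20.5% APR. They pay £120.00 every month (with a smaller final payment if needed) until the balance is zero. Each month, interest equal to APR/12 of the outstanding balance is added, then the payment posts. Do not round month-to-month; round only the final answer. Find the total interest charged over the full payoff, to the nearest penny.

Monthly rate r = 20.5%/12 = 1.70833% = 0.0170833.
Payoff takes n = ⌈−ln(1 − rB₀/P)/ln(1+r)⌉ = ⌈21.089⌉ = 22 payments; the last is £10.71.
Total paid = 21·£120.00 + £10.71 = £2,530.71.
Total interest = total paid − principal = £2,530.71 − £2,110.00 = £420.71.

£420.71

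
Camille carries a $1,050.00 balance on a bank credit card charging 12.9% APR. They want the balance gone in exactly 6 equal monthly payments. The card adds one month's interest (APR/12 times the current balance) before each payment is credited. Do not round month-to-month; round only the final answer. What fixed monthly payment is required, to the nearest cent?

$181.64

Monthly rate r = 12.9%/12 = 1.075% = 0.01075.
Level-payment amortization: P = B₀·r / (1 − (1+r)^(−n)) = 1050.00·0.01075 / (1 − 1.01075^(−6)).
Denominator 1 − (1+r)^(−6) = 0.0621411089.
P = 11.2875 / 0.0621411089 ≈ 181.64.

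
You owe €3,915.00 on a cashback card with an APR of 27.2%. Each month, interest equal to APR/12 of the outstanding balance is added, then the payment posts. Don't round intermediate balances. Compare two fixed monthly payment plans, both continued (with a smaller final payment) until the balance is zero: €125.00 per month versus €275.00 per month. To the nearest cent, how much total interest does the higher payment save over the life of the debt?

Monthly rate r = 27.2%/12 = 2.26667% = 0.0226667.
At €125.00/mo: n = ⌈−ln(1 − rB₀/P)/ln(1+r)⌉ = 56 payments (last €27.29); total interest = total paid − €3,915.00 = €2,987.29.
At €275.00/mo: 18 payments (last €106.20); total interest €866.20.
Interest saved = €2,987.29 − €866.20 = €2,121.09.

€2,121.09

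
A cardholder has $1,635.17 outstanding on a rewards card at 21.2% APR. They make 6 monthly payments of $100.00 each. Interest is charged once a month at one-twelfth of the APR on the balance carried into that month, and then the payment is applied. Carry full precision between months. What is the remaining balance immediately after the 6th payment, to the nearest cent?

Monthly rate r = 21.2%/12 = 1.76667% = 0.0176667.
Each month: B ← B·(1+r) − $100.00.
Month 1: interest $28.89; balance after payment $1,564.06.
Month 2: interest $27.63; balance after payment $1,491.69.
Month 3: interest $26.35; balance after payment $1,418.04.
Month 4: interest $25.05; balance after payment $1,343.09.
Month 5: interest $23.73; balance after payment $1,266.82.
Month 6: interest $22.38; balance after payment $1,189.20.

$1,189.20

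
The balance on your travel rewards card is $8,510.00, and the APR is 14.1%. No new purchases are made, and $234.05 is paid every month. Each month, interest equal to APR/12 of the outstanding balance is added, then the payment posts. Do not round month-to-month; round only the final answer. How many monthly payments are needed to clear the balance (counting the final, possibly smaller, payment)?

Monthly rate r = 14.1%/12 = 1.175% = 0.01175.
Recurrence: B ← B·(1+r) − $234.05.
Month 1: interest $99.99; balance after payment $8,375.94.
Month 2: interest $98.42; balance after payment $8,240.31.
Closed form: n = −ln(1 − rB₀/P)/ln(1+r) = −ln(0.57277)/ln(1.01175) ≈ 47.705, so the balance reaches zero during payment 48.

48 payments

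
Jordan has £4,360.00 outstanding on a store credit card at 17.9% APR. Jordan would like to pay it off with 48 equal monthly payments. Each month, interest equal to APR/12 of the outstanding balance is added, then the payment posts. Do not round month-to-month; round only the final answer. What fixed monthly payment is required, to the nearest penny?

£127.85

Monthly rate r = 17.9%/12 = 1.49167% = 0.0149167.
Level-payment amortization: P = B₀·r / (1 − (1+r)^(−n)) = 4360.00·0.0149167 / (1 − 1.01492^(−48)).
Denominator 1 − (1+r)^(−48) = 0.508705901.
P = 65.0367 / 0.508705901 ≈ 127.85.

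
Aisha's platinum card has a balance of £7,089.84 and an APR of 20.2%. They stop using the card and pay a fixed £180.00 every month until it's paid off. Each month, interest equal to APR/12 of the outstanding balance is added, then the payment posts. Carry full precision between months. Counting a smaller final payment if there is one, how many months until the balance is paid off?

66 months

Monthly rate r = 20.2%/12 = 1.68333% = 0.0168333.
Recurrence: B ← B·(1+r) − £180.00.
Month 1: interest £119.35; balance after payment £7,029.19.
Month 2: interest £118.32; balance after payment £6,967.51.
Closed form: n = −ln(1 − rB₀/P)/ln(1+r) = −ln(0.33697)/ln(1.01683) ≈ 65.162, so the balance reaches zero during payment 66.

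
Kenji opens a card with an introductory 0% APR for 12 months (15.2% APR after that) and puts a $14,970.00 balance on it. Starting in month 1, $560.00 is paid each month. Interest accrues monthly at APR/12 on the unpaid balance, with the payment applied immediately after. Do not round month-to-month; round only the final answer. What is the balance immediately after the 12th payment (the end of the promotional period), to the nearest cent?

Promo months 1–12 at r₀ = 0%/12 = 0; months 13+ at r₁ = 15.2%/12 = 0.0126667.
After month 12 (no interest yet): B = $14,970.00 − 12·$560.00 = $8,250.00.

$8,250.00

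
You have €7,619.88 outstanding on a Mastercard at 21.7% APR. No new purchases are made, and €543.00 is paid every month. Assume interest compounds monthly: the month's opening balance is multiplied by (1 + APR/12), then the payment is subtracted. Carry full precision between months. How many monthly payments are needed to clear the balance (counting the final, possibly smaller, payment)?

Monthly rate r = 21.7%/12 = 1.80833% = 0.0180833.
Recurrence: B ← B·(1+r) − €543.00.
Month 1: interest €137.79; balance after payment €7,214.67.
Month 2: interest €130.47; balance after payment €6,802.14.
Closed form: n = −ln(1 − rB₀/P)/ln(1+r) = −ln(0.74624)/ln(1.01808) ≈ 16.333, so the balance reaches zero during payment 17.

17 payments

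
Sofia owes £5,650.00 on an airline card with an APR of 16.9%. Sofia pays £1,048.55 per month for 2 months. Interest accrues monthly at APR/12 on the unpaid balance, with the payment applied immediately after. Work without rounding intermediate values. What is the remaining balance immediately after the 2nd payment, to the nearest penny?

£3,698.40

Monthly rate r = 16.9%/12 = 1.40833% = 0.0140833.
Each month: B ← B·(1+r) − £1,048.55.
Month 1: interest £79.57; balance after payment £4,681.02.
Month 2: interest £65.92; balance after payment £3,698.40.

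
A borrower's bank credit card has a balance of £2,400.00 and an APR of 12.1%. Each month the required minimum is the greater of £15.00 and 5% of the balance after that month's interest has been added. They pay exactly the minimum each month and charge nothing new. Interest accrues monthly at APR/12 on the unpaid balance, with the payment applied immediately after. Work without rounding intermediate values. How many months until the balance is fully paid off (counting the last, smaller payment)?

Monthly rate r = 12.1%/12 = 1.00833% = 0.0100833.
While 5% of the post-interest balance exceeds £15.00, each month B ← (B·(1+r))·(1 − 0.05), i.e. B shrinks by the factor (1+r)·0.95 = 0.95958.
This holds for months 1–51. Entering month 52 the balance is £292.64; 5% of the post-interest balance is now below £15.00, so the flat £15.00 minimum applies from here.
From month 52 a fixed £15.00 at rate r clears £292.64 in 22 more payments. Total: 51 + 22 = 73 months.

73 months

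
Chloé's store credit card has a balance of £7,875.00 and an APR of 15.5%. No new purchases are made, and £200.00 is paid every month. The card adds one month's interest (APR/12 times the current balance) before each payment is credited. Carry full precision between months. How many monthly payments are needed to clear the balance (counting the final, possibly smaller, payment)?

Monthly rate r = 15.5%/12 = 1.29167% = 0.0129167.
Recurrence: B ← B·(1+r) − £200.00.
Month 1: interest £101.72; balance after payment £7,776.72.
Month 2: interest £100.45; balance after payment £7,677.17.
Closed form: n = −ln(1 − rB₀/P)/ln(1+r) = −ln(0.49141)/ln(1.01292) ≈ 55.360, so the balance reaches zero during payment 56.

56 payments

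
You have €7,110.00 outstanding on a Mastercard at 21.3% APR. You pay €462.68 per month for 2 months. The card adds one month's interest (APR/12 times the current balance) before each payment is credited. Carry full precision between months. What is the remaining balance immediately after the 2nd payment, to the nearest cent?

€6,431.07

Monthly rate r = 21.3%/12 = 1.775% = 0.01775.
Each month: B ← B·(1+r) − €462.68.
Month 1: interest €126.20; balance after payment €6,773.52.
Month 2: interest €120.23; balance after payment €6,431.07.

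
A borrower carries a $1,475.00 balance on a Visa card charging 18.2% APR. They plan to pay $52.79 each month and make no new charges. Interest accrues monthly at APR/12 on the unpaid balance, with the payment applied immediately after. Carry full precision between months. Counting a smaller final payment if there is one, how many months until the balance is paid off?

Monthly rate r = 18.2%/12 = 1.51667% = 0.0151667.
Recurrence: B ← B·(1+r) − $52.79.
Month 1: interest $22.37; balance after payment $1,444.58.
Month 2: interest $21.91; balance after payment $1,413.70.
Closed form: n = −ln(1 − rB₀/P)/ln(1+r) = −ln(0.57623)/ln(1.01517) ≈ 36.621, so the balance reaches zero during payment 37.

37 payments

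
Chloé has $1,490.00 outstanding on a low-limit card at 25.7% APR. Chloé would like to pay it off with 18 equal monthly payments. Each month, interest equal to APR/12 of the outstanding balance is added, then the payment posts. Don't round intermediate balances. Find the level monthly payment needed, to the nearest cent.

Monthly rate r = 25.7%/12 = 2.14167% = 0.0214167.
Level-payment amortization: P = B₀·r / (1 − (1+r)^(−n)) = 1490.00·0.0214167 / (1 − 1.02142^(−18)).
Denominator 1 − (1+r)^(−18) = 0.317115777.
P = 31.9108 / 0.317115777 ≈ 100.63.

$100.63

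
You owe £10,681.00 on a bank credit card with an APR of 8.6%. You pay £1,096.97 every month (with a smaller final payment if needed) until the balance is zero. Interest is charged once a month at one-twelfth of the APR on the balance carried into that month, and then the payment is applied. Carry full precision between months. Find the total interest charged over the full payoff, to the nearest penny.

£431.03

Monthly rate r = 8.6%/12 = 0.716667% = 0.00716667.
Payoff takes n = ⌈−ln(1 − rB₀/P)/ln(1+r)⌉ = ⌈10.129⌉ = 11 payments; the last is £142.33.
Total paid = 10·£1,096.97 + £142.33 = £11,112.03.
Total interest = total paid − principal = £11,112.03 − £10,681.00 = £431.03.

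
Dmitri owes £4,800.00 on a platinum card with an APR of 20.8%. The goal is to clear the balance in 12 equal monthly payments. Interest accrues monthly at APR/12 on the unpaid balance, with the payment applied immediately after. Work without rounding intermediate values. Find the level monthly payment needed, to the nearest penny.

Monthly rate r = 20.8%/12 = 1.73333% = 0.0173333.
Level-payment amortization: P = B₀·r / (1 − (1+r)^(−n)) = 4800.00·0.0173333 / (1 − 1.01733^(−12)).
Denominator 1 − (1+r)^(−12) = 0.186344236.
P = 83.2 / 0.186344236 ≈ 446.49.

£446.49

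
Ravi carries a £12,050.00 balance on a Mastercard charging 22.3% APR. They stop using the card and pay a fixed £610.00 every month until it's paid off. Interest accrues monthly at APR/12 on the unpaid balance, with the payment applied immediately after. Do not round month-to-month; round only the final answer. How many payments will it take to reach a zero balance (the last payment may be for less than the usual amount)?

25 months

Monthly rate r = 22.3%/12 = 1.85833% = 0.0185833.
Recurrence: B ← B·(1+r) − £610.00.
Month 1: interest £223.93; balance after payment £11,663.93.
Month 2: interest £216.75; balance after payment £11,270.68.
Closed form: n = −ln(1 − rB₀/P)/ln(1+r) = −ln(0.6329)/ln(1.01858) ≈ 24.844, so the balance reaches zero during payment 25.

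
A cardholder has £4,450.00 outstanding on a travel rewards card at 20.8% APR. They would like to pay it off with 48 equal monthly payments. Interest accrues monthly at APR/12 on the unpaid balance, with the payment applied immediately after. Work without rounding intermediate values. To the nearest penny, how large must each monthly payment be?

Monthly rate r = 20.8%/12 = 1.73333% = 0.0173333.
Level-payment amortization: P = B₀·r / (1 − (1+r)^(−n)) = 4450.00·0.0173333 / (1 − 1.01733^(−48)).
Denominator 1 − (1+r)^(−48) = 0.561708729.
P = 77.1333 / 0.561708729 ≈ 137.32.

£137.32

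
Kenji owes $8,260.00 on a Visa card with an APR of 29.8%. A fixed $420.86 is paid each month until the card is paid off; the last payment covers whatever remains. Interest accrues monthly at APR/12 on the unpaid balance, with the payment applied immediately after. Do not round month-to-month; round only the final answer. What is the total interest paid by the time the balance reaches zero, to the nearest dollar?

$3,206

Monthly rate r = 29.8%/12 = 2.48333% = 0.0248333.
Payoff takes n = ⌈−ln(1 − rB₀/P)/ln(1+r)⌉ = ⌈27.242⌉ = 28 payments; the last is $102.72.
Total paid = 27·$420.86 + $102.72 = $11,465.94.
Total interest = total paid − principal = $11,465.94 − $8,260.00 = $3,205.94.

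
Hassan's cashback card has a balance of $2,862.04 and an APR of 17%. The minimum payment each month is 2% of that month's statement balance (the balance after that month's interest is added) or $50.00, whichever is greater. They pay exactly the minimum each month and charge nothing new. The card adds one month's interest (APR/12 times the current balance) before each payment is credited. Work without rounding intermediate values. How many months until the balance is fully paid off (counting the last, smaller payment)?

110 months

Monthly rate r = 17%/12 = 1.41667% = 0.0141667.
While 2% of the post-interest balance exceeds $50.00, each month B ← (B·(1+r))·(1 − 0.02), i.e. B shrinks by the factor (1+r)·0.98 = 0.99388.
This holds for months 1–25. Entering month 26 the balance is $2,455.05; 2% of the post-interest balance is now below $50.00, so the flat $50.00 minimum applies from here.
From month 26 a fixed $50.00 at rate r clears $2,455.05 in 85 more payments. Total: 25 + 85 = 110 months.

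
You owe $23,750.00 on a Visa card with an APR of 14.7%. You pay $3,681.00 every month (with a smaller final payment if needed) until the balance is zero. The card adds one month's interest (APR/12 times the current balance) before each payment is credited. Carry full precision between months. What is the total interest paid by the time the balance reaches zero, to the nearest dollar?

$1,146

Monthly rate r = 14.7%/12 = 1.225% = 0.01225.
Payoff takes n = ⌈−ln(1 − rB₀/P)/ln(1+r)⌉ = ⌈6.762⌉ = 7 payments; the last is $2,810.44.
Total paid = 6·$3,681.00 + $2,810.44 = $24,896.44.
Total interest = total paid − principal = $24,896.44 − $23,750.00 = $1,146.44.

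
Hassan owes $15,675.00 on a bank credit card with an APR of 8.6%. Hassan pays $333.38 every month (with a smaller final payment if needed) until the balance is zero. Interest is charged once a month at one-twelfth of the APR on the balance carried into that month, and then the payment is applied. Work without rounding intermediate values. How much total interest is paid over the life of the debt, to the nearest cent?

$3,509.32

Monthly rate r = 8.6%/12 = 0.716667% = 0.00716667.
Payoff takes n = ⌈−ln(1 − rB₀/P)/ln(1+r)⌉ = ⌈57.544⌉ = 58 payments; the last is $181.66.
Total paid = 57·$333.38 + $181.66 = $19,184.32.
Total interest = total paid − principal = $19,184.32 − $15,675.00 = $3,509.32.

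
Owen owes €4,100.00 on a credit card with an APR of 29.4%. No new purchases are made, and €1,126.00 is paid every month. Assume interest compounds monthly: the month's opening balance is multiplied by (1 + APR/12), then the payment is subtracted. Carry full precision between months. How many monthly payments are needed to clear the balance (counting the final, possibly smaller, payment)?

Monthly rate r = 29.4%/12 = 2.45% = 0.0245.
Recurrence: B ← B·(1+r) − €1,126.00.
Month 1: interest €100.45; balance after payment €3,074.45.
Month 2: interest €75.32; balance after payment €2,023.77.
Month 3: interest €49.58; balance after payment €947.36.
Month 4: interest €23.21; balance after payment €0.00.

4 payments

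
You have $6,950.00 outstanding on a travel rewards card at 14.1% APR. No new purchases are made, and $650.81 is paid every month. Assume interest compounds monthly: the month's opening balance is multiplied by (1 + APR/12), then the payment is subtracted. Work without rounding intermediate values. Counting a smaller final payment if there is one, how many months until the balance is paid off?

12 payments

Monthly rate r = 14.1%/12 = 1.175% = 0.01175.
Recurrence: B ← B·(1+r) − $650.81.
Month 1: interest $81.66; balance after payment $6,380.85.
Month 2: interest $74.98; balance after payment $5,805.02.
Closed form: n = −ln(1 − rB₀/P)/ln(1+r) = −ln(0.87452)/ln(1.01175) ≈ 11.478, so the balance reaches zero during payment 12.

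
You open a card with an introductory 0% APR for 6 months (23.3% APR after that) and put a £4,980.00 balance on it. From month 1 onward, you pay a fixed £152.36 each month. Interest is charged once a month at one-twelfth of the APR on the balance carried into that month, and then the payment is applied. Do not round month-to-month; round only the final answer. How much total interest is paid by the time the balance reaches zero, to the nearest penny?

£1,718.79

Promo months 1–6 at r₀ = 0%/12 = 0; months 7+ at r₁ = 23.3%/12 = 0.0194167.
After month 6 (no interest yet): B = £4,980.00 − 6·£152.36 = £4,065.84.
Then at r₁ with £152.36/mo: n₂ = −ln(1 − r₁·B/P)/ln(1+r₁) ≈ 37.97 → 38 more payments.
Total paid = 43·£152.36 + £147.31 = £6,698.79; interest = £6,698.79 − £4,980.00 = £1,718.79.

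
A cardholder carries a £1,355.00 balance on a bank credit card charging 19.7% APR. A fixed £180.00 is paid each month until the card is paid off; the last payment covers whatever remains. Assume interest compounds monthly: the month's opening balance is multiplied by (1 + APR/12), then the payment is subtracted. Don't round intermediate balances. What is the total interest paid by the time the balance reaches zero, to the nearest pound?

£103

Monthly rate r = 19.7%/12 = 1.64167% = 0.0164167.
Payoff takes n = ⌈−ln(1 − rB₀/P)/ln(1+r)⌉ = ⌈8.101⌉ = 9 payments; the last is £18.31.
Total paid = 8·£180.00 + £18.31 = £1,458.31.
Total interest = total paid − principal = £1,458.31 − £1,355.00 = £103.31.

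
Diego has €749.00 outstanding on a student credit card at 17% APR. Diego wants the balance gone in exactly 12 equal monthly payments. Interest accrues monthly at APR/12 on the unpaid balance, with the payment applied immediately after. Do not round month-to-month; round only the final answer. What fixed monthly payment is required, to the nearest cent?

€68.31

Monthly rate r = 17%/12 = 1.41667% = 0.0141667.
Level-payment amortization: P = B₀·r / (1 − (1+r)^(−n)) = 749.00·0.0141667 / (1 − 1.01417^(−12)).
Denominator 1 − (1+r)^(−12) = 0.155328164.
P = 10.6108 / 0.155328164 ≈ 68.31.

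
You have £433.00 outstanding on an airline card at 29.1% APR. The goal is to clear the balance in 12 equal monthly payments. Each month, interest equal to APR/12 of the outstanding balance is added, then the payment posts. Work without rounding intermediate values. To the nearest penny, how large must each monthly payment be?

£42.02

Monthly rate r = 29.1%/12 = 2.425% = 0.02425.
Level-payment amortization: P = B₀·r / (1 − (1+r)^(−n)) = 433.00·0.02425 / (1 − 1.02425^(−12)).
Denominator 1 − (1+r)^(−12) = 0.249884174.
P = 10.5003 / 0.249884174 ≈ 42.02.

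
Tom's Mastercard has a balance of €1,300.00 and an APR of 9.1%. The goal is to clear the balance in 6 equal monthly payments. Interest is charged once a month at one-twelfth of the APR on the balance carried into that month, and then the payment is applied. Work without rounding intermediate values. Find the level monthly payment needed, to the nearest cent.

€222.45

Monthly rate r = 9.1%/12 = 0.758333% = 0.00758333.
Level-payment amortization: P = B₀·r / (1 − (1+r)^(−n)) = 1300.00·0.00758333 / (1 − 1.00758^(−6)).
Denominator 1 − (1+r)^(−6) = 0.044316365.
P = 9.85833 / 0.044316365 ≈ 222.45.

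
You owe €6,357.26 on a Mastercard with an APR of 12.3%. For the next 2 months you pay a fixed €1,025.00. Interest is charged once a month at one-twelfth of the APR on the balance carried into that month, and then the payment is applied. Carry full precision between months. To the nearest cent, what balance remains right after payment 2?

Monthly rate r = 12.3%/12 = 1.025% = 0.01025.
Each month: B ← B·(1+r) − €1,025.00.
Month 1: interest €65.16; balance after payment €5,397.42.
Month 2: interest €55.32; balance after payment €4,427.75.

€4,427.75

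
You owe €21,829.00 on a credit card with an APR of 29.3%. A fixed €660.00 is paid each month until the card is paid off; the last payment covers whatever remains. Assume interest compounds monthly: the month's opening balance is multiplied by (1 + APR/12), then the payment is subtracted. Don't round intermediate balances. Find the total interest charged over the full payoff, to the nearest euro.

€23,261

Monthly rate r = 29.3%/12 = 2.44167% = 0.0244167.
Payoff takes n = ⌈−ln(1 − rB₀/P)/ln(1+r)⌉ = ⌈68.315⌉ = 69 payments; the last is €209.59.
Total paid = 68·€660.00 + €209.59 = €45,089.59.
Total interest = total paid − principal = €45,089.59 − €21,829.00 = €23,260.59.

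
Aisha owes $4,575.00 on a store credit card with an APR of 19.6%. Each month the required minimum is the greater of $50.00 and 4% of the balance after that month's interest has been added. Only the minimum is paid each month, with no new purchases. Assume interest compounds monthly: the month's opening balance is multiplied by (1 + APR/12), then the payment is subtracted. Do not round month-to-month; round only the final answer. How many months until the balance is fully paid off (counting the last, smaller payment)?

86 months

Monthly rate r = 19.6%/12 = 1.63333% = 0.0163333.
While 4% of the post-interest balance exceeds $50.00, each month B ← (B·(1+r))·(1 − 0.04), i.e. B shrinks by the factor (1+r)·0.96 = 0.97568.
This holds for months 1–54. Entering month 55 the balance is $1,210.57; 4% of the post-interest balance is now below $50.00, so the flat $50.00 minimum applies from here.
From month 55 a fixed $50.00 at rate r clears $1,210.57 in 32 more payments. Total: 54 + 32 = 86 months.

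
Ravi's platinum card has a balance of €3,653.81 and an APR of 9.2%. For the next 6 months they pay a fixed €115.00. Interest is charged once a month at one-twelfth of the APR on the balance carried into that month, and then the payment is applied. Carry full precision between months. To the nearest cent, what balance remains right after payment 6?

€3,121.78

Monthly rate r = 9.2%/12 = 0.766667% = 0.00766667.
Each month: B ← B·(1+r) − €115.00.
Month 1: interest €28.01; balance after payment €3,566.82.
Month 2: interest €27.35; balance after payment €3,479.17.
Month 3: interest €26.67; balance after payment €3,390.84.
Month 4: interest €26.00; balance after payment €3,301.84.
Month 5: interest €25.31; balance after payment €3,212.15.
Month 6: interest €24.63; balance after payment €3,121.78.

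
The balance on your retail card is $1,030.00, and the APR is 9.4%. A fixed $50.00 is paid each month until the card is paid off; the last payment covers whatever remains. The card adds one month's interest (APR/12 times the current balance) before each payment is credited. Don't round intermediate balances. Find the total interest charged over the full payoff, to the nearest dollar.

Monthly rate r = 9.4%/12 = 0.783333% = 0.00783333.
Payoff takes n = ⌈−ln(1 − rB₀/P)/ln(1+r)⌉ = ⌈22.554⌉ = 23 payments; the last is $27.73.
Total paid = 22·$50.00 + $27.73 = $1,127.73.
Total interest = total paid − principal = $1,127.73 − $1,030.00 = $97.73.

$98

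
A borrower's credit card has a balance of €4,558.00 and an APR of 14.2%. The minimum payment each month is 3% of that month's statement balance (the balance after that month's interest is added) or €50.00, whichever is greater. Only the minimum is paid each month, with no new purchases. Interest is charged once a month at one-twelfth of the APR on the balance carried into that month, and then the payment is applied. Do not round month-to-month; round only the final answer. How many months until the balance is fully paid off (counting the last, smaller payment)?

Monthly rate r = 14.2%/12 = 1.18333% = 0.0118333.
While 3% of the post-interest balance exceeds €50.00, each month B ← (B·(1+r))·(1 − 0.03), i.e. B shrinks by the factor (1+r)·0.97 = 0.98148.
This holds for months 1–55. Entering month 56 the balance is €1,630.10; 3% of the post-interest balance is now below €50.00, so the flat €50.00 minimum applies from here.
From month 56 a fixed €50.00 at rate r clears €1,630.10 in 42 more payments. Total: 55 + 42 = 97 months.

97 months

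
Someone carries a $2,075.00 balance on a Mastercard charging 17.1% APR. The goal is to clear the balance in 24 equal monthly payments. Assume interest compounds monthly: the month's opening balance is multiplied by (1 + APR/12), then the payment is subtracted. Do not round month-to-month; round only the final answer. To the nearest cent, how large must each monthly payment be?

$102.69

Monthly rate r = 17.1%/12 = 1.425% = 0.01425.
Level-payment amortization: P = B₀·r / (1 − (1+r)^(−n)) = 2075.00·0.01425 / (1 − 1.01425^(−24)).
Denominator 1 − (1+r)^(−24) = 0.287935053.
P = 29.5688 / 0.287935053 ≈ 102.69.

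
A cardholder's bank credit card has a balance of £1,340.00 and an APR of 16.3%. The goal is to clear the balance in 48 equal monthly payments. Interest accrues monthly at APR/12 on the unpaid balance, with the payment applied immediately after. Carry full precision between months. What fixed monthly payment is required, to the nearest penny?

Monthly rate r = 16.3%/12 = 1.35833% = 0.0135833.
Level-payment amortization: P = B₀·r / (1 − (1+r)^(−n)) = 1340.00·0.0135833 / (1 − 1.01358^(−48)).
Denominator 1 − (1+r)^(−48) = 0.476705842.
P = 18.2017 / 0.476705842 ≈ 38.18.

£38.18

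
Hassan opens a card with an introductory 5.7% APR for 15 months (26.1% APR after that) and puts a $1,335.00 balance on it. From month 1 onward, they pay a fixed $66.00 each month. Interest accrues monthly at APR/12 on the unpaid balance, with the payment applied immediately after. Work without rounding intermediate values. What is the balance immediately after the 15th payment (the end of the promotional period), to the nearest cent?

$409.74

Promo months 1–15 at r₀ = 5.7%/12 = 0.00475; months 16+ at r₁ = 26.1%/12 = 0.02175.
After month 15: iterate B ← B·(1+r₀) − $66.00 for 15 months → $409.74.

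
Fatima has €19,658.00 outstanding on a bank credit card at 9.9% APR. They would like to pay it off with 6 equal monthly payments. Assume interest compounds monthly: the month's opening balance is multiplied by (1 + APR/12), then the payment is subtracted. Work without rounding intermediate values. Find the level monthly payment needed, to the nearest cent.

Monthly rate r = 9.9%/12 = 0.825% = 0.00825.
Level-payment amortization: P = B₀·r / (1 − (1+r)^(−n)) = 19658.00·0.00825 / (1 − 1.00825^(−6)).
Denominator 1 − (1+r)^(−6) = 0.0481015582.
P = 162.179 / 0.0481015582 ≈ 3371.59.

€3,371.59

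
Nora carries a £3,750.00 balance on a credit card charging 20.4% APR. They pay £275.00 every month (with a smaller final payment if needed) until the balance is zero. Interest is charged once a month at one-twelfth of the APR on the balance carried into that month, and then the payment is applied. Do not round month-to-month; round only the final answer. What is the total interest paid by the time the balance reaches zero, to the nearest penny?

£552.89

Monthly rate r = 20.4%/12 = 1.7% = 0.017.
Payoff takes n = ⌈−ln(1 − rB₀/P)/ln(1+r)⌉ = ⌈15.645⌉ = 16 payments; the last is £177.89.
Total paid = 15·£275.00 + £177.89 = £4,302.89.
Total interest = total paid − principal = £4,302.89 − £3,750.00 = £552.89.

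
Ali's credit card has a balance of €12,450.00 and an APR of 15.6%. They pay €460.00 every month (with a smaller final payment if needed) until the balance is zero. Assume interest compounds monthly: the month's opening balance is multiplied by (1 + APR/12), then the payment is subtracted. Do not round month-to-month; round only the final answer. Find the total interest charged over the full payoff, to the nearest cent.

€2,994.07

Monthly rate r = 15.6%/12 = 1.3% = 0.013.
Payoff takes n = ⌈−ln(1 − rB₀/P)/ln(1+r)⌉ = ⌈33.572⌉ = 34 payments; the last is €264.07.
Total paid = 33·€460.00 + €264.07 = €15,444.07.
Total interest = total paid − principal = €15,444.07 − €12,450.00 = €2,994.07.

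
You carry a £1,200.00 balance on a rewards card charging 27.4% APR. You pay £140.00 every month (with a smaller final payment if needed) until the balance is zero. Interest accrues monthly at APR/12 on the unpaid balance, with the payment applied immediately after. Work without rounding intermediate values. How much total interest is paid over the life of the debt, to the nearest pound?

Monthly rate r = 27.4%/12 = 2.28333% = 0.0228333.
Payoff takes n = ⌈−ln(1 − rB₀/P)/ln(1+r)⌉ = ⌈9.647⌉ = 10 payments; the last is £90.97.
Total paid = 9·£140.00 + £90.97 = £1,350.97.
Total interest = total paid − principal = £1,350.97 − £1,200.00 = £150.97.

£151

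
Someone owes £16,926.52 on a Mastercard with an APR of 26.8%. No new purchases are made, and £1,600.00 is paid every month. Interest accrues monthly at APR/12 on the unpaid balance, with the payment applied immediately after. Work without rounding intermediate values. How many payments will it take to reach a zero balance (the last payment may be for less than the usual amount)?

Monthly rate r = 26.8%/12 = 2.23333% = 0.0223333.
Recurrence: B ← B·(1+r) − £1,600.00.
Month 1: interest £378.03; balance after payment £15,704.55.
Month 2: interest £350.73; balance after payment £14,455.28.
Closed form: n = −ln(1 − rB₀/P)/ln(1+r) = −ln(0.76373)/ln(1.02233) ≈ 12.203, so the balance reaches zero during payment 13.

13 payments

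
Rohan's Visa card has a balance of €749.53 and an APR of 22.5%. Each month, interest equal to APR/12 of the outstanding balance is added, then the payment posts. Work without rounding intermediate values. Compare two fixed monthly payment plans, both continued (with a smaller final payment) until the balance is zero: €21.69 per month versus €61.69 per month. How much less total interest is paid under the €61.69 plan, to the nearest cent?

Monthly rate r = 22.5%/12 = 1.875% = 0.01875.
At €21.69/mo: n = ⌈−ln(1 − rB₀/P)/ln(1+r)⌉ = 57 payments (last €4.30); total interest = total paid − €749.53 = €469.41.
At €61.69/mo: 14 payments (last €56.61); total interest €109.05.
Interest saved = €469.41 − €109.05 = €360.36.

€360.36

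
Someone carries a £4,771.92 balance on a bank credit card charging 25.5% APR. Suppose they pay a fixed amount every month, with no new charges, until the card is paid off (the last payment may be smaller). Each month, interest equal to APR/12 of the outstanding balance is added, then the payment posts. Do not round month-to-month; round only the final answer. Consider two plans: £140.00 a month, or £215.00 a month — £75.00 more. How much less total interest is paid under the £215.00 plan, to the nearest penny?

Monthly rate r = 25.5%/12 = 2.125% = 0.02125.
At £140.00/mo: n = ⌈−ln(1 − rB₀/P)/ln(1+r)⌉ = 62 payments (last £38.95); total interest = total paid − £4,771.92 = £3,807.03.
At £215.00/mo: 31 payments (last £73.74); total interest £1,751.82.
Interest saved = £3,807.03 − £1,751.82 = £2,055.21.

£2,055.21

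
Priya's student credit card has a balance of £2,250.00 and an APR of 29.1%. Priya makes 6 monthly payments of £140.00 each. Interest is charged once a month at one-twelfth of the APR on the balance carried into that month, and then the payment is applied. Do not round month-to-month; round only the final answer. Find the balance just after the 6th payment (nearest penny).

£1,705.27

Monthly rate r = 29.1%/12 = 2.425% = 0.02425.
Each month: B ← B·(1+r) − £140.00.
Month 1: interest £54.56; balance after payment £2,164.56.
Month 2: interest £52.49; balance after payment £2,077.05.
Month 3: interest £50.37; balance after payment £1,987.42.
Month 4: interest £48.19; balance after payment £1,895.62.
Month 5: interest £45.97; balance after payment £1,801.59.
Month 6: interest £43.69; balance after payment £1,705.27.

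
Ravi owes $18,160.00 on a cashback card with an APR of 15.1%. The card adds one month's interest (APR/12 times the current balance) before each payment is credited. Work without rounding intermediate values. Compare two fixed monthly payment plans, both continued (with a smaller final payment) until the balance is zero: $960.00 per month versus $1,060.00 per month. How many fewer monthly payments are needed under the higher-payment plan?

Monthly rate r = 15.1%/12 = 1.25833% = 0.0125833.
At $960.00/mo: n = ⌈−ln(1 − rB₀/P)/ln(1+r)⌉ = 22 payments (last $711.51); total interest = total paid − $18,160.00 = $2,711.51.
At $1,060.00/mo: 20 payments (last $443.87); total interest $2,423.87.
Payments saved = 22 − 20 = 2.

2 fewer payments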